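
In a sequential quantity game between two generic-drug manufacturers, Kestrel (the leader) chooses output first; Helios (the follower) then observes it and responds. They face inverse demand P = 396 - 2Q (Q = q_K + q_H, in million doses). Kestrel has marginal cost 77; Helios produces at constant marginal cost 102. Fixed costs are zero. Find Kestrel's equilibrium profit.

7396

The follower Helios best-responds to any q_K: π_H = (396 - 2Q)q_H - 102q_H.
∂π_H/∂q_H = 294 - 2q_K - 4q_H = 0 gives the reaction function q_H = (294 - 2q_K)/4.
Kestrel substitutes q_H(q_K) into its own profit: π_K = q_K(396 - 2q_K - (294 - 2q_K)/2) - 77q_K = (249 - q_K)q_K - 77q_K.
The leader's first-order condition 172 - 2q_K = 0 yields q_K = 86.
Then q_H = (294 - 2·86)/4 = 61/2.
Price P = 396 - 2·(233/2) = 163.
Kestrel's profit: (163 - 77)·86 = 7396.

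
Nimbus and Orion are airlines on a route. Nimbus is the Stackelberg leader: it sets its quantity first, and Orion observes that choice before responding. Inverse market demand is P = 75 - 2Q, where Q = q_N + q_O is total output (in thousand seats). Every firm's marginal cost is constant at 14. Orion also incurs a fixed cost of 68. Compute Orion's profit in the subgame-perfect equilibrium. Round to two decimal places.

48.28

The follower Orion best-responds to any q_N: π_O = (75 - 2Q)q_O - 14q_O.
∂π_O/∂q_O = 61 - 2q_N - 4q_O = 0 gives the reaction function q_O = (61 - 2q_N)/4.
Nimbus substitutes q_O(q_N) into its own profit: π_N = q_N(75 - 2q_N - (61 - 2q_N)/2) - 14q_N = (89/2 - q_N)q_N - 14q_N.
The leader's first-order condition 61/2 - 2q_N = 0 yields q_N = 61/4.
Then q_O = (61 - 2·(61/4))/4 = 61/8.
Price P = 75 - 2·(183/8) = 117/4.
Orion's profit: (117/4 - 14)·(61/8) - 68 = 1545/32.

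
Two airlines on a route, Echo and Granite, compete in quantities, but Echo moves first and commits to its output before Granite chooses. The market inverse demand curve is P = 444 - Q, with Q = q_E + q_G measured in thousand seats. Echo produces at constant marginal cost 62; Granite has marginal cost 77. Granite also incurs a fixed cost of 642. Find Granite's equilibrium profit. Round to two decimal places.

The follower Granite best-responds to any q_E: π_G = (444 - Q)q_G - 77q_G.
∂π_G/∂q_G = 367 - q_E - 2q_G = 0 gives the reaction function q_G = (367 - q_E)/2.
The leader anticipates this reaction. Substituting into P = 444 - Q gives P = 521/2 - (1/2)q_E, so π_E = (521/2 - (1/2)q_E)q_E - 62q_E.
Leader FOC: 397/2 - q_E = 0, so q_E = 397/2.
Then q_G = (367 - 397/2)/2 = 337/4.
Price P = 444 - 1131/4 = 645/4.
Granite's profit: (645/4 - 77)·(337/4) - 642 = 6456.0625.

6456.06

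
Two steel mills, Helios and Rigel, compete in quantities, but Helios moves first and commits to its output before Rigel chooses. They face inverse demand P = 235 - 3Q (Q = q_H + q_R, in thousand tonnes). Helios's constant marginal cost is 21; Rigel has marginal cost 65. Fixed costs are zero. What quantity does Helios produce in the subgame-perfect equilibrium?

Solve by backward induction. Given q_H, the follower Rigel maximises π_R = (235 - 3q_H - 3q_R)q_R - 65q_R.
Setting the follower's marginal profit to zero, 170 - 3q_H - 6q_R = 0, i.e. q_R = (170 - 3q_H)/6.
Helios substitutes q_R(q_H) into its own profit: π_H = q_H(235 - 3q_H - (170 - 3q_H)/2) - 21q_H = (150 - (3/2)q_H)q_H - 21q_H.
Leader FOC: 129 - 3q_H = 0, so q_H = 43.
Then q_R = (170 - 3·43)/6 = 41/6.

43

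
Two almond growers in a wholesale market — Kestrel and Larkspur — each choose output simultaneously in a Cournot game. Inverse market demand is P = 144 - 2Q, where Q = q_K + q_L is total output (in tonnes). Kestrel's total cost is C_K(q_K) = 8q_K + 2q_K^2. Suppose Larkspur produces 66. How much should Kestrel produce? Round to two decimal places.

With the rival's output fixed at 66, Kestrel's profit is π_K = (144 - 2·66 - 2q_K)q_K - (8q_K + 2q_K²) = (12 - 2q_K)q_K - (8q_K + 2q_K²).
∂π_K/∂q_K = 4 - 8q_K = 0, so q_K = 1/2.

0.50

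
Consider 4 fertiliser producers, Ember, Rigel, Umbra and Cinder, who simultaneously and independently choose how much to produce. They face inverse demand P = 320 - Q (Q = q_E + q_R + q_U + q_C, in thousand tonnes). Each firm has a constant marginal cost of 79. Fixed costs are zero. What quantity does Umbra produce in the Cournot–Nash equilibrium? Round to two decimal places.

48.20

Each firm earns π_i = (320 - Q)q_i - 79q_i.
First-order condition (treating rivals' output as given): 241 - 2q_i - Σ_{j≠i} q_j = 0.
By symmetry each firm produces the same amount; substituting Σ_{j≠i} q_j = 3q_i yields q_i = 241/5.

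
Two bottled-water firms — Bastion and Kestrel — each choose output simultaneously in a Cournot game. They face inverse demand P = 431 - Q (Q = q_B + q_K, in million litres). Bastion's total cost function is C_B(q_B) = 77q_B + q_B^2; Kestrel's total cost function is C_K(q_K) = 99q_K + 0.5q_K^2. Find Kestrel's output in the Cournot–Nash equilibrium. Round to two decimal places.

Bastion's profit: π_B = (431 - Q)q_B - (77q_B + q_B²). Setting ∂π_B/∂q_B = 0: 354 - 4q_B - (q_K) = 0.
Kestrel's first-order condition: 332 - 3q_K - (q_B) = 0.
So q_B = (354 - q_K)/4 and q_K = (332 - q_B)/3.
Solving the pair: q_B = 730/11, q_K = 974/11.

88.55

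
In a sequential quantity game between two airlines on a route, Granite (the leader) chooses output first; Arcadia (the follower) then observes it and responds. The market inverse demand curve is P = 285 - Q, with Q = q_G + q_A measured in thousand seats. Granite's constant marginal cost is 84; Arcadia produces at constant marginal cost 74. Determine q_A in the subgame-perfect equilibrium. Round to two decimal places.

57.75

The follower Arcadia best-responds to any q_G: π_A = (285 - Q)q_A - 74q_A.
Setting the follower's marginal profit to zero, 211 - q_G - 2q_A = 0, i.e. q_A = (211 - q_G)/2.
Granite substitutes q_A(q_G) into its own profit: π_G = q_G(285 - q_G - (211 - q_G)/2) - 84q_G = (359/2 - (1/2)q_G)q_G - 84q_G.
Leader FOC: 191/2 - q_G = 0, so q_G = 191/2.
Then q_A = (211 - 191/2)/2 = 231/4.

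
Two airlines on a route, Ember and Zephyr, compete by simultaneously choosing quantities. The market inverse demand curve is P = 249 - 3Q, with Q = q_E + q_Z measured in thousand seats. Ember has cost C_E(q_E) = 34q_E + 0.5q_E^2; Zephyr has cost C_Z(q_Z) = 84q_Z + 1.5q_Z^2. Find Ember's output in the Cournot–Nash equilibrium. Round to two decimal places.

26.67

Ember's profit: π_E = (249 - 3Q)q_E - (34q_E + (1/2)q_E²). Setting ∂π_E/∂q_E = 0: 215 - 7q_E - 3(q_Z) = 0.
Zephyr's first-order condition: 165 - 9q_Z - 3(q_E) = 0.
Best responses: q_E = (215 - 3q_Z)/7, q_Z = (165 - 3q_E)/9.
Substituting one into the other gives q_E = 80/3 and q_Z = 85/9.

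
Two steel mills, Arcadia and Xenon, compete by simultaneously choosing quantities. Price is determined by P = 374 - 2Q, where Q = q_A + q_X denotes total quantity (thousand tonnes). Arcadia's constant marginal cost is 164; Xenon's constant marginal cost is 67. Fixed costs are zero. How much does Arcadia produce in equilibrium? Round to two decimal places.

Arcadia's profit: π_A = (374 - 2Q)q_A - (164q_A). Setting ∂π_A/∂q_A = 0: 210 - 4q_A - 2(q_X) = 0.
Xenon's profit: π_X = (374 - 2Q)q_X - (67q_X). Setting ∂π_X/∂q_X = 0: 307 - 4q_X - 2(q_A) = 0.
Rearranging gives the reaction functions q_A = (210 - 2q_X)/4 and q_X = (307 - 2q_A)/4.
Solving the pair: q_A = 113/6, q_X = 202/3.

18.83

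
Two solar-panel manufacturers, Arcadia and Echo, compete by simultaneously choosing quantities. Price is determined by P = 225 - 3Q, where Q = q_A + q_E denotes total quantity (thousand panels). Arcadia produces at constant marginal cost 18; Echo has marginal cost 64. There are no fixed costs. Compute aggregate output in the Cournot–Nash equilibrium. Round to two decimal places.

Arcadia's profit: π_A = (225 - 3Q)q_A - (18q_A). Setting ∂π_A/∂q_A = 0: 207 - 6q_A - 3(q_E) = 0.
Echo's first-order condition: 161 - 6q_E - 3(q_A) = 0.
So q_A = (207 - 3q_E)/6 and q_E = (161 - 3q_A)/6.
Solving the pair: q_A = 253/9, q_E = 115/9.
Total output Q = 253/9 + 115/9 = 368/9.

40.89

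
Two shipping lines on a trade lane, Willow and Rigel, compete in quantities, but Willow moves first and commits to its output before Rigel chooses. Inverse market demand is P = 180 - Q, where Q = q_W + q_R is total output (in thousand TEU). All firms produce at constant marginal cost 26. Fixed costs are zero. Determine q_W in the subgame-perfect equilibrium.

77

Solve by backward induction. Given q_W, the follower Rigel maximises π_R = (180 - q_W - q_R)q_R - 26q_R.
Follower FOC: 154 - q_W - 2q_R = 0, so q_R(q_W) = (154 - q_W)/2.
Willow substitutes q_R(q_W) into its own profit: π_W = q_W(180 - q_W - (154 - q_W)/2) - 26q_W = (103 - (1/2)q_W)q_W - 26q_W.
Leader FOC: 77 - q_W = 0, so q_W = 77.
Then q_R = (154 - 77)/2 = 77/2.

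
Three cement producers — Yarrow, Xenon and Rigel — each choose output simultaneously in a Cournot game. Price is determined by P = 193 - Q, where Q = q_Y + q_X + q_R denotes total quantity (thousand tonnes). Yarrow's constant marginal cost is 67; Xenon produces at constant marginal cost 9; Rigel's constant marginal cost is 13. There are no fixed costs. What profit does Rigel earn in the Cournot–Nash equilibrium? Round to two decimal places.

Yarrow's profit: π_Y = (193 - Q)q_Y - (67q_Y). Setting ∂π_Y/∂q_Y = 0: 126 - 2q_Y - (q_X + q_R) = 0.
Xenon's first-order condition: 184 - 2q_X - (q_Y + q_R) = 0.
Rigel's profit: π_R = (193 - Q)q_R - (13q_R). Setting ∂π_R/∂q_R = 0: 180 - 2q_R - (q_Y + q_X) = 0.
Adding the 3 conditions: 490 − 2Q − 2Q = 0, i.e. Q = 245/2.
Back-substituting: q_Y = (126 − 245/2) = 7/2, q_X = (184 − 245/2) = 123/2, q_R = (180 − 245/2) = 115/2.
Price P = 193 - 245/2 = 141/2.
Rigel's profit: (141/2 - 13)·(115/2) = 3306.2500.

3306.25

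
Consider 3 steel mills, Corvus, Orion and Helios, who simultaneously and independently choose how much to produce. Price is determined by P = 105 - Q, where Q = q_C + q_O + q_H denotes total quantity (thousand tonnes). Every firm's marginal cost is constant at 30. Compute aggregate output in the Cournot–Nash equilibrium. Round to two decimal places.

56.25

A representative firm's profit is π_i = q_i(105 - Q) - 30q_i.
Setting ∂π_i/∂q_i = 0 with rivals' quantities fixed: 75 - 2q_i - Σ_{j≠i} q_j = 0.
By symmetry each firm produces the same amount; substituting Σ_{j≠i} q_j = 2q_i yields q_i = 75/4.
Total output Q = 75/4 + 75/4 + 75/4 = 225/4.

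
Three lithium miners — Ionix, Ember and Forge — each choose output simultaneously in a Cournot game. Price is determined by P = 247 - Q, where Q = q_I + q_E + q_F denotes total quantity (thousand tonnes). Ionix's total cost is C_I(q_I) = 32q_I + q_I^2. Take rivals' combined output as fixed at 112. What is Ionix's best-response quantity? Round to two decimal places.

With rivals' combined output fixed at 112, Ionix's profit is π_I = (247 - 112 - q_I)q_I - (32q_I + q_I²) = (135 - q_I)q_I - (32q_I + q_I²).
∂π_I/∂q_I = 103 - 4q_I = 0, so q_I = 103/4.

25.75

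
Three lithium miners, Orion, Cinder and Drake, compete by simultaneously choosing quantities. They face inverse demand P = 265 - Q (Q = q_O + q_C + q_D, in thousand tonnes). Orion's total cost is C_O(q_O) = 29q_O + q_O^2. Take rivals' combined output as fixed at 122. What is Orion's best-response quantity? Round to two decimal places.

28.50

With rivals' combined output fixed at 122, Orion's profit is π_O = (265 - 122 - q_O)q_O - (29q_O + q_O²) = (143 - q_O)q_O - (29q_O + q_O²).
∂π_O/∂q_O = 114 - 4q_O = 0, so q_O = 57/2.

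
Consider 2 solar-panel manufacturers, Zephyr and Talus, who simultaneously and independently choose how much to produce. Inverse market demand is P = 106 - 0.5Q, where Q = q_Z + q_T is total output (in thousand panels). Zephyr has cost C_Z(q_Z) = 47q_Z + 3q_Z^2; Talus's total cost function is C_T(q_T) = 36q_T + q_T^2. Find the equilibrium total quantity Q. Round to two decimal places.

Zephyr's profit: π_Z = (106 - 0.5Q)q_Z - (47q_Z + 3q_Z²). Setting ∂π_Z/∂q_Z = 0: 59 - 7q_Z - (1/2)(q_T) = 0.
Talus's first-order condition: 70 - 3q_T - (1/2)(q_Z) = 0.
Rearranging gives the reaction functions q_Z = (59 - (1/2)q_T)/7 and q_T = (70 - (1/2)q_Z)/3.
Solving the pair: q_Z = 568/83, q_T = 1842/83.
Total output Q = 568/83 + 1842/83 = 29.0361.

29.04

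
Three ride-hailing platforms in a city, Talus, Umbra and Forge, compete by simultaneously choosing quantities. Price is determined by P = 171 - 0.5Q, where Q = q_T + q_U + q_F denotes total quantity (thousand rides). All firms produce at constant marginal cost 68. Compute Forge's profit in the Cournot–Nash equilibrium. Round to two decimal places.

1326.13

Each firm earns π_i = (171 - 0.5Q)q_i - 68q_i.
Setting ∂π_i/∂q_i = 0 with rivals' quantities fixed: 103 - q_i - (1/2)·Σ_{j≠i} q_j = 0.
With identical firms every q_j equals q_i, so Σ_{j≠i} q_j = 2q_i and 103 = 2q_i, giving q_i = 103/2.
Price P = 171 - (1/2)·(309/2) = 375/4.
Forge's profit: (375/4 - 68)·(103/2) = 1326.1250.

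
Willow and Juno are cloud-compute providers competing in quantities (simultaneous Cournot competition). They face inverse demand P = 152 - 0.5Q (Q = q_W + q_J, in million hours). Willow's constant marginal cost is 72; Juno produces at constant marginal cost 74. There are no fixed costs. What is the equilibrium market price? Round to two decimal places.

99.33

Willow's profit: π_W = (152 - 0.5Q)q_W - (72q_W). Setting ∂π_W/∂q_W = 0: 80 - q_W - (1/2)(q_J) = 0.
Juno's first-order condition: 78 - q_J - (1/2)(q_W) = 0.
Rearranging gives the reaction functions q_W = (80 - (1/2)q_J) and q_J = (78 - (1/2)q_W).
Solving the pair: q_W = 164/3, q_J = 152/3.
Total output Q = 316/3, so price P = 152 - (1/2)·(316/3) = 298/3.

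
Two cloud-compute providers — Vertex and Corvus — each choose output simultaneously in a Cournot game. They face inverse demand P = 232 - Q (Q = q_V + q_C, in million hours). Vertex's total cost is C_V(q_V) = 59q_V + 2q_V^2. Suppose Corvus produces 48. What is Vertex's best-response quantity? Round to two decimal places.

20.83

With the rival's output fixed at 48, Vertex's profit is π_V = (232 - 48 - q_V)q_V - (59q_V + 2q_V²) = (184 - q_V)q_V - (59q_V + 2q_V²).
∂π_V/∂q_V = 125 - 6q_V = 0, so q_V = 125/6.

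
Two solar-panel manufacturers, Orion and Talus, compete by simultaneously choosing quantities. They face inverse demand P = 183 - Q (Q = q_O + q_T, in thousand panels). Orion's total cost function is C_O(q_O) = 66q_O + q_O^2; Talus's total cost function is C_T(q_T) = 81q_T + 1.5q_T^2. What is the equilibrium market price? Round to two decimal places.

Orion's profit: π_O = (183 - Q)q_O - (66q_O + q_O²). Setting ∂π_O/∂q_O = 0: 117 - 4q_O - (q_T) = 0.
Talus's profit: π_T = (183 - Q)q_T - (81q_T + (3/2)q_T²). Setting ∂π_T/∂q_T = 0: 102 - 5q_T - (q_O) = 0.
Best responses: q_O = (117 - q_T)/4, q_T = (102 - q_O)/5.
Solving the pair: q_O = 483/19, q_T = 291/19.
Total output Q = 774/19, so price P = 183 - 774/19 = 142.2632.

142.26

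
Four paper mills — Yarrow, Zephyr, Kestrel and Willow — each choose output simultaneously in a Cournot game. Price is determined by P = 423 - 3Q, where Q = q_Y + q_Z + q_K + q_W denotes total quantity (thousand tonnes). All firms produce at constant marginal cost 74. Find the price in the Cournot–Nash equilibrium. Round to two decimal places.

A representative firm's profit is π_i = q_i(423 - 3Q) - 74q_i.
First-order condition (treating rivals' output as given): 349 - 6q_i - 3·Σ_{j≠i} q_j = 0.
By symmetry each firm produces the same amount; substituting Σ_{j≠i} q_j = 3q_i yields q_i = 349/15.
Total output Q = 1396/15, so price P = 423 - 3·(1396/15) = 719/5.

143.80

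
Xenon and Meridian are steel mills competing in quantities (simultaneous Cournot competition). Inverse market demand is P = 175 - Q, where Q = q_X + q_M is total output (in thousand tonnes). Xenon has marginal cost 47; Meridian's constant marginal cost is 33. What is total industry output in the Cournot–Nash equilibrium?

Xenon's profit: π_X = (175 - Q)q_X - (47q_X). Setting ∂π_X/∂q_X = 0: 128 - 2q_X - (q_M) = 0.
Meridian's first-order condition: 142 - 2q_M - (q_X) = 0.
Best responses: q_X = (128 - q_M)/2, q_M = (142 - q_X)/2.
Substituting one into the other gives q_X = 38 and q_M = 52.
Total output Q = 38 + 52 = 90.

90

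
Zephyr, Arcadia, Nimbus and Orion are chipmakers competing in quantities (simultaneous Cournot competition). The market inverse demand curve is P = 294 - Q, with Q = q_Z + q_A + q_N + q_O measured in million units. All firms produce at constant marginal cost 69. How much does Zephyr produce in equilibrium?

45

Each firm earns π_i = (294 - Q)q_i - 69q_i.
Setting ∂π_i/∂q_i = 0 with rivals' quantities fixed: 225 - 2q_i - Σ_{j≠i} q_j = 0.
By symmetry each firm produces the same amount; substituting Σ_{j≠i} q_j = 3q_i yields q_i = 225/5 = 45.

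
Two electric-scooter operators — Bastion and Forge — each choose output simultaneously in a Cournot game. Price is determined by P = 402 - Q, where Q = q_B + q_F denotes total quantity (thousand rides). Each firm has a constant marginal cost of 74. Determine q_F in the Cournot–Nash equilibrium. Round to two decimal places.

A representative firm's profit is π_i = q_i(402 - Q) - 74q_i.
Setting ∂π_i/∂q_i = 0 with rivals' quantities fixed: 328 - 2q_i - q_j = 0.
By symmetry each firm produces the same amount; substituting q_j = q_i yields q_i = 328/3.

109.33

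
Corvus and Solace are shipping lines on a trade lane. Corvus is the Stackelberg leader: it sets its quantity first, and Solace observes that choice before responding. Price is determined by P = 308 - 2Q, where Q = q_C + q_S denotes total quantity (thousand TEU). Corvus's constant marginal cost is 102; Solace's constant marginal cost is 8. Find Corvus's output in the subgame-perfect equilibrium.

28

The follower Solace best-responds to any q_C: π_S = (308 - 2Q)q_S - 8q_S.
Follower FOC: 300 - 2q_C - 4q_S = 0, so q_S(q_C) = (300 - 2q_C)/4.
Corvus substitutes q_S(q_C) into its own profit: π_C = q_C(308 - 2q_C - (300 - 2q_C)/2) - 102q_C = (158 - q_C)q_C - 102q_C.
Maximising: ∂π_C/∂q_C = 56 - 2q_C = 0, giving q_C = 28.
Then q_S = (300 - 2·28)/4 = 61.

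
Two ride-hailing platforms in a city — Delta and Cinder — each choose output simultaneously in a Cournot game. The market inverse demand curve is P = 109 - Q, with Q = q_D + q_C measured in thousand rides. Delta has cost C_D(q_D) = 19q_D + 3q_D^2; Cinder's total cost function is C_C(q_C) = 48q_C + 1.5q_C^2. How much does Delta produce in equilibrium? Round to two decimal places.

Delta's profit: π_D = (109 - Q)q_D - (19q_D + 3q_D²). Setting ∂π_D/∂q_D = 0: 90 - 8q_D - (q_C) = 0.
Cinder's first-order condition: 61 - 5q_C - (q_D) = 0.
Best responses: q_D = (90 - q_C)/8, q_C = (61 - q_D)/5.
Substituting one into the other gives q_D = 389/39 and q_C = 398/39.

9.97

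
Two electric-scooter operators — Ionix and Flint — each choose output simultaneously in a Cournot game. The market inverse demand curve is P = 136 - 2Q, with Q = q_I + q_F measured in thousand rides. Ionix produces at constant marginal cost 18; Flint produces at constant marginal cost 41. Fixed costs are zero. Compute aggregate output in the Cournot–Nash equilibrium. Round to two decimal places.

Ionix's profit: π_I = (136 - 2Q)q_I - (18q_I). Setting ∂π_I/∂q_I = 0: 118 - 4q_I - 2(q_F) = 0.
Flint's profit: π_F = (136 - 2Q)q_F - (41q_F). Setting ∂π_F/∂q_F = 0: 95 - 4q_F - 2(q_I) = 0.
Rearranging gives the reaction functions q_I = (118 - 2q_F)/4 and q_F = (95 - 2q_I)/4.
Solving the pair: q_I = 47/2, q_F = 12.
Total output Q = 47/2 + 12 = 71/2.

35.50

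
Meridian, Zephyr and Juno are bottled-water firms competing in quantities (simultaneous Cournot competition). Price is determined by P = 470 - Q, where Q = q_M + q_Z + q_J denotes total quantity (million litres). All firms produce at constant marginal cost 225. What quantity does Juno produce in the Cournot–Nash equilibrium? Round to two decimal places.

A representative firm's profit is π_i = q_i(470 - Q) - 225q_i.
First-order condition (treating rivals' output as given): 245 - 2q_i - Σ_{j≠i} q_j = 0.
By symmetry each firm produces the same amount; substituting Σ_{j≠i} q_j = 2q_i yields q_i = 245/4.

61.25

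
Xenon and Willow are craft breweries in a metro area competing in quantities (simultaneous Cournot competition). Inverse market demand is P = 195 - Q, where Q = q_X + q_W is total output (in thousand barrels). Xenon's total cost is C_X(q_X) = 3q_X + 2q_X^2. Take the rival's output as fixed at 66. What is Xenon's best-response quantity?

21

With the rival's output fixed at 66, Xenon's profit is π_X = (195 - 66 - q_X)q_X - (3q_X + 2q_X²) = (129 - q_X)q_X - (3q_X + 2q_X²).
∂π_X/∂q_X = 126 - 6q_X = 0, so q_X = 21.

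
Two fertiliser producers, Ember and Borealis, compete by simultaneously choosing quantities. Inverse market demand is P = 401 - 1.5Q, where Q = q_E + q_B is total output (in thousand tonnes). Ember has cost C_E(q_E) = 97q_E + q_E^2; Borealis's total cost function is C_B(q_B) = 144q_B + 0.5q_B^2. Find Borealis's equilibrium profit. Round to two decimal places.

Ember's profit: π_E = (401 - 1.5Q)q_E - (97q_E + q_E²). Setting ∂π_E/∂q_E = 0: 304 - 5q_E - (3/2)(q_B) = 0.
Borealis's first-order condition: 257 - 4q_B - (3/2)(q_E) = 0.
So q_E = (304 - (3/2)q_B)/5 and q_B = (257 - (3/2)q_E)/4.
Solving the pair: q_E = 46.7887, q_B = 46.7042.
Price P = 401 - (3/2)·93.4930 = 260.7606.
Borealis's profit: 260.7606·46.7042 - 144·46.7042 - (1/2)·46.7042² = 4362.5693.

4362.57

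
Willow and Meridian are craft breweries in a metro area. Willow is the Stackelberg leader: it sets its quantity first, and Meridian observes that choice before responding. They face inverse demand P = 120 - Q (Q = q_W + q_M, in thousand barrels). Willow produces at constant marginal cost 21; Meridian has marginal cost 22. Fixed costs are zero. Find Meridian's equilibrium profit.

576

Solve by backward induction. Given q_W, the follower Meridian maximises π_M = (120 - q_W - q_M)q_M - 22q_M.
Setting the follower's marginal profit to zero, 98 - q_W - 2q_M = 0, i.e. q_M = (98 - q_W)/2.
Willow substitutes q_M(q_W) into its own profit: π_W = q_W(120 - q_W - (98 - q_W)/2) - 21q_W = (71 - (1/2)q_W)q_W - 21q_W.
The leader's first-order condition 50 - q_W = 0 yields q_W = 50.
Then q_M = (98 - 50)/2 = 24.
Price P = 120 - 74 = 46.
Meridian's profit: (46 - 22)·24 = 576.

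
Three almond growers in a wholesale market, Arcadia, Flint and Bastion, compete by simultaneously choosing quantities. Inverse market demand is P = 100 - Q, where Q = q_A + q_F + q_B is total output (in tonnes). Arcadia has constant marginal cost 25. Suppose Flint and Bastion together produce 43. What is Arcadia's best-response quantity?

With rivals' combined output fixed at 43, Arcadia's profit is π_A = (100 - 43 - q_A)q_A - (25q_A) = (57 - q_A)q_A - (25q_A).
∂π_A/∂q_A = 32 - 2q_A = 0, so q_A = 16.

16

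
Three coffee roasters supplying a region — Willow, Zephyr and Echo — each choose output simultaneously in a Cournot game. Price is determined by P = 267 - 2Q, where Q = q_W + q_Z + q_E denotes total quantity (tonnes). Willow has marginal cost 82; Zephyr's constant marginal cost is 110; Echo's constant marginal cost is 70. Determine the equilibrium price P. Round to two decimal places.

Willow's profit: π_W = (267 - 2Q)q_W - (82q_W). Setting ∂π_W/∂q_W = 0: 185 - 4q_W - 2(q_Z + q_E) = 0.
Zephyr's profit: π_Z = (267 - 2Q)q_Z - (110q_Z). Setting ∂π_Z/∂q_Z = 0: 157 - 4q_Z - 2(q_W + q_E) = 0.
Echo's profit: π_E = (267 - 2Q)q_E - (70q_E). Setting ∂π_E/∂q_E = 0: 197 - 4q_E - 2(q_W + q_Z) = 0.
Summing all 3 equations gives 539 − 8Q = 0, hence Q = 539/8.
Back-substituting: q_W = (185 − 539/4)/2 = 201/8, q_Z = (157 − 539/4)/2 = 89/8, q_E = (197 − 539/4)/2 = 249/8.
Total output Q = 539/8, so price P = 267 - 2·(539/8) = 529/4.

132.25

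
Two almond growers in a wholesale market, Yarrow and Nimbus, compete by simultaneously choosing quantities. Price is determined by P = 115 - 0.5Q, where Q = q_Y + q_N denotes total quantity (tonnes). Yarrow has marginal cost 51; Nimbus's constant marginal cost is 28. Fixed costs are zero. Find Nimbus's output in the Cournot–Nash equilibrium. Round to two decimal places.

73.33

Yarrow's profit: π_Y = (115 - 0.5Q)q_Y - (51q_Y). Setting ∂π_Y/∂q_Y = 0: 64 - q_Y - (1/2)(q_N) = 0.
Nimbus's profit: π_N = (115 - 0.5Q)q_N - (28q_N). Setting ∂π_N/∂q_N = 0: 87 - q_N - (1/2)(q_Y) = 0.
So q_Y = (64 - (1/2)q_N) and q_N = (87 - (1/2)q_Y).
Solving the pair: q_Y = 82/3, q_N = 220/3.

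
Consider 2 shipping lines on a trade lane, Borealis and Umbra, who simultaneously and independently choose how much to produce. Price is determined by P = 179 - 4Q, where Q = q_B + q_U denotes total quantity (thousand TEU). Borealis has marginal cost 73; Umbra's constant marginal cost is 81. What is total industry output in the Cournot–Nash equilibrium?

17

Borealis's profit: π_B = (179 - 4Q)q_B - (73q_B). Setting ∂π_B/∂q_B = 0: 106 - 8q_B - 4(q_U) = 0.
Umbra's profit: π_U = (179 - 4Q)q_U - (81q_U). Setting ∂π_U/∂q_U = 0: 98 - 8q_U - 4(q_B) = 0.
So q_B = (106 - 4q_U)/8 and q_U = (98 - 4q_B)/8.
Substituting one into the other gives q_B = 19/2 and q_U = 15/2.
Total output Q = 19/2 + 15/2 = 17.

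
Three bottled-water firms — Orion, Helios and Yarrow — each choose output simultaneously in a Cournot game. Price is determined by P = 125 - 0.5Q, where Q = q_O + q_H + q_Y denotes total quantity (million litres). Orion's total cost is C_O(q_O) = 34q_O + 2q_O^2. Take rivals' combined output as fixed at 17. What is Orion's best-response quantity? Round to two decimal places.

With rivals' combined output fixed at 17, Orion's profit is π_O = (125 - (1/2)·17 - (1/2)q_O)q_O - (34q_O + 2q_O²) = (233/2 - (1/2)q_O)q_O - (34q_O + 2q_O²).
∂π_O/∂q_O = 165/2 - 5q_O = 0, so q_O = 33/2.

16.50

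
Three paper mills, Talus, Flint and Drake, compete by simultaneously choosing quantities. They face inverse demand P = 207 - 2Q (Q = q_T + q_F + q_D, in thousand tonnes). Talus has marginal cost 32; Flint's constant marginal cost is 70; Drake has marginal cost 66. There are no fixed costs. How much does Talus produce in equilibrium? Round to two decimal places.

Talus's profit: π_T = (207 - 2Q)q_T - (32q_T). Setting ∂π_T/∂q_T = 0: 175 - 4q_T - 2(q_F + q_D) = 0.
Flint's profit: π_F = (207 - 2Q)q_F - (70q_F). Setting ∂π_F/∂q_F = 0: 137 - 4q_F - 2(q_T + q_D) = 0.
Drake's profit: π_D = (207 - 2Q)q_D - (66q_D). Setting ∂π_D/∂q_D = 0: 141 - 4q_D - 2(q_T + q_F) = 0.
Adding the 3 conditions: 453 − 4Q − 4Q = 0, i.e. Q = 453/8.
Back-substituting: q_T = (175 − 453/4)/2 = 247/8, q_F = (137 − 453/4)/2 = 95/8, q_D = (141 − 453/4)/2 = 111/8.

30.88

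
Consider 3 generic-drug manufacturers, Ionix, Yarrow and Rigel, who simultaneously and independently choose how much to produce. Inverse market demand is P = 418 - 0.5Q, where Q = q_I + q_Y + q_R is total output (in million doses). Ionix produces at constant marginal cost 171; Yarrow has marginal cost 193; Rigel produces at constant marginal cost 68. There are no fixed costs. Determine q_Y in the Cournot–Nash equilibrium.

39

Ionix's profit: π_I = (418 - 0.5Q)q_I - (171q_I). Setting ∂π_I/∂q_I = 0: 247 - q_I - (1/2)(q_Y + q_R) = 0.
Yarrow's first-order condition: 225 - q_Y - (1/2)(q_I + q_R) = 0.
Rigel's first-order condition: 350 - q_R - (1/2)(q_I + q_Y) = 0.
Adding the 3 first-order conditions: 822 − 2Q = 0, so Q = 411.
Back-substituting: q_I = (247 − 411/2)/(1/2) = 83, q_Y = (225 − 411/2)/(1/2) = 39, q_R = (350 − 411/2)/(1/2) = 289.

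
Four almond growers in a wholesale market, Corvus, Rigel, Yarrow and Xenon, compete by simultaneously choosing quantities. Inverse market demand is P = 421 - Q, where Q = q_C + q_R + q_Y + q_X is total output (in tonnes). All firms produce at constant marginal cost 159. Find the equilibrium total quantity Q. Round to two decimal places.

A representative firm's profit is π_i = q_i(421 - Q) - 159q_i.
Setting ∂π_i/∂q_i = 0 with rivals' quantities fixed: 262 - 2q_i - Σ_{j≠i} q_j = 0.
By symmetry each firm produces the same amount; substituting Σ_{j≠i} q_j = 3q_i yields q_i = 262/5.
Total output Q = 262/5 + 262/5 + 262/5 + 262/5 = 1048/5.

209.60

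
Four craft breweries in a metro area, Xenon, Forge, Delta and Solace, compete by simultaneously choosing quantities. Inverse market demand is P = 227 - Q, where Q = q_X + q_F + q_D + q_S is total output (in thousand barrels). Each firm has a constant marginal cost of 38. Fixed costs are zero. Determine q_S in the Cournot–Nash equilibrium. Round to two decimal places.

37.80

A representative firm's profit is π_i = q_i(227 - Q) - 38q_i.
First-order condition (treating rivals' output as given): 189 - 2q_i - Σ_{j≠i} q_j = 0.
By symmetry each firm produces the same amount; substituting Σ_{j≠i} q_j = 3q_i yields q_i = 189/5.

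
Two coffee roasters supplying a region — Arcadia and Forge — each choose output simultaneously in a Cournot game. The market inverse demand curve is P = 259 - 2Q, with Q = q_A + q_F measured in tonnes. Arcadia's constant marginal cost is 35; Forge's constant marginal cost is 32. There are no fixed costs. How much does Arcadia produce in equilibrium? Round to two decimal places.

Arcadia's profit: π_A = (259 - 2Q)q_A - (35q_A). Setting ∂π_A/∂q_A = 0: 224 - 4q_A - 2(q_F) = 0.
Forge's first-order condition: 227 - 4q_F - 2(q_A) = 0.
Rearranging gives the reaction functions q_A = (224 - 2q_F)/4 and q_F = (227 - 2q_A)/4.
Substituting one into the other gives q_A = 221/6 and q_F = 115/3.

36.83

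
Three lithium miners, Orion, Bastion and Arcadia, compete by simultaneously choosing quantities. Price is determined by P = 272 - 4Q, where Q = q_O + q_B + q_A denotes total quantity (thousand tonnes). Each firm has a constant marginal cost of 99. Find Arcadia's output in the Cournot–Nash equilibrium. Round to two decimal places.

10.81

A representative firm's profit is π_i = q_i(272 - 4Q) - 99q_i.
First-order condition (treating rivals' output as given): 173 - 8q_i - 4·Σ_{j≠i} q_j = 0.
By symmetry each firm produces the same amount; substituting Σ_{j≠i} q_j = 2q_i yields q_i = 173/16.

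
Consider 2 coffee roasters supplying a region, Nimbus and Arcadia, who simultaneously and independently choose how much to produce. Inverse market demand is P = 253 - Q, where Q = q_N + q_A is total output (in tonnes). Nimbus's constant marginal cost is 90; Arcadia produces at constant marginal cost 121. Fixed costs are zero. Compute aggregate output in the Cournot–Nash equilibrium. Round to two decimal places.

Nimbus's profit: π_N = (253 - Q)q_N - (90q_N). Setting ∂π_N/∂q_N = 0: 163 - 2q_N - (q_A) = 0.
Arcadia's profit: π_A = (253 - Q)q_A - (121q_A). Setting ∂π_A/∂q_A = 0: 132 - 2q_A - (q_N) = 0.
Best responses: q_N = (163 - q_A)/2, q_A = (132 - q_N)/2.
Substituting one into the other gives q_N = 194/3 and q_A = 101/3.
Total output Q = 194/3 + 101/3 = 295/3.

98.33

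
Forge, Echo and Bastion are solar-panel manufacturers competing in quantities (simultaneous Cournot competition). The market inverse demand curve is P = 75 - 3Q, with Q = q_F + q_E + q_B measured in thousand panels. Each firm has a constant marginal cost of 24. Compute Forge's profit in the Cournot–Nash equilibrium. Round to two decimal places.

54.19

Each firm earns π_i = (75 - 3Q)q_i - 24q_i.
First-order condition (treating rivals' output as given): 51 - 6q_i - 3·Σ_{j≠i} q_j = 0.
With identical firms every q_j equals q_i, so Σ_{j≠i} q_j = 2q_i and 51 = 12q_i, giving q_i = 17/4.
Price P = 75 - 3·(51/4) = 147/4.
Forge's profit: (147/4 - 24)·(17/4) = 867/16.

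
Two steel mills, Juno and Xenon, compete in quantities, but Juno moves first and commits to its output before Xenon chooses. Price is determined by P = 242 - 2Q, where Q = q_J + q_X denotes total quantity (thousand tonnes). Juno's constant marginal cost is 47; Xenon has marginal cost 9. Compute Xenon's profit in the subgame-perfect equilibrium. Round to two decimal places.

2983.78

The follower Xenon best-responds to any q_J: π_X = (242 - 2Q)q_X - 9q_X.
∂π_X/∂q_X = 233 - 2q_J - 4q_X = 0 gives the reaction function q_X = (233 - 2q_J)/4.
Juno substitutes q_X(q_J) into its own profit: π_J = q_J(242 - 2q_J - (233 - 2q_J)/2) - 47q_J = (251/2 - q_J)q_J - 47q_J.
Maximising: ∂π_J/∂q_J = 157/2 - 2q_J = 0, giving q_J = 157/4.
Then q_X = (233 - 2·(157/4))/4 = 309/8.
Price P = 242 - 2·(623/8) = 345/4.
Xenon's profit: (345/4 - 9)·(309/8) = 2983.7813.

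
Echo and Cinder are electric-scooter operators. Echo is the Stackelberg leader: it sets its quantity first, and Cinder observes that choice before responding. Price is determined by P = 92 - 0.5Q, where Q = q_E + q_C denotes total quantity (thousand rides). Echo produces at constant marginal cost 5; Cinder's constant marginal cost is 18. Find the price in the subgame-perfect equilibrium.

Solve by backward induction. Given q_E, the follower Cinder maximises π_C = (92 - (1/2)q_E - (1/2)q_C)q_C - 18q_C.
∂π_C/∂q_C = 74 - (1/2)q_E - q_C = 0 gives the reaction function q_C = (74 - (1/2)q_E).
Echo substitutes q_C(q_E) into its own profit: π_E = q_E(92 - (1/2)q_E - (74 - (1/2)q_E)/2) - 5q_E = (55 - (1/4)q_E)q_E - 5q_E.
Leader FOC: 50 - (1/2)q_E = 0, so q_E = 100.
Then q_C = (74 - (1/2)·100) = 24.
Total output Q = 124, so price P = 92 - (1/2)·124 = 30.

30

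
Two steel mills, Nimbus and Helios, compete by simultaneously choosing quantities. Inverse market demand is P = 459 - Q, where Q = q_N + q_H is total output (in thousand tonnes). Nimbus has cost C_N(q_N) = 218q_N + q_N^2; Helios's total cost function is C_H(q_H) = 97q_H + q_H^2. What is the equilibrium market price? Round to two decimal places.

Nimbus's profit: π_N = (459 - Q)q_N - (218q_N + q_N²). Setting ∂π_N/∂q_N = 0: 241 - 4q_N - (q_H) = 0.
Helios's profit: π_H = (459 - Q)q_H - (97q_H + q_H²). Setting ∂π_H/∂q_H = 0: 362 - 4q_H - (q_N) = 0.
Rearranging gives the reaction functions q_N = (241 - q_H)/4 and q_H = (362 - q_N)/4.
Solving the pair: q_N = 602/15, q_H = 1207/15.
Total output Q = 603/5, so price P = 459 - 603/5 = 1692/5.

338.40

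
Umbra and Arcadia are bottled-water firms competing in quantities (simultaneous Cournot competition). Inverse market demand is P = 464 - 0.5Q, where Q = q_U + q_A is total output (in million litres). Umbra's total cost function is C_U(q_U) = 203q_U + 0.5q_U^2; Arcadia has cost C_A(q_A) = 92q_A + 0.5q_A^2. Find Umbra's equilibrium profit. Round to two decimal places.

8028.16

Umbra's profit: π_U = (464 - 0.5Q)q_U - (203q_U + (1/2)q_U²). Setting ∂π_U/∂q_U = 0: 261 - 2q_U - (1/2)(q_A) = 0.
Arcadia's profit: π_A = (464 - 0.5Q)q_A - (92q_A + (1/2)q_A²). Setting ∂π_A/∂q_A = 0: 372 - 2q_A - (1/2)(q_U) = 0.
Rearranging gives the reaction functions q_U = (261 - (1/2)q_A)/2 and q_A = (372 - (1/2)q_U)/2.
Solving the pair: q_U = 448/5, q_A = 818/5.
Price P = 464 - (1/2)·(1266/5) = 1687/5.
Umbra's profit: (1687/5)·(448/5) - 203·(448/5) - (1/2)(448/5)² = 8028.1600.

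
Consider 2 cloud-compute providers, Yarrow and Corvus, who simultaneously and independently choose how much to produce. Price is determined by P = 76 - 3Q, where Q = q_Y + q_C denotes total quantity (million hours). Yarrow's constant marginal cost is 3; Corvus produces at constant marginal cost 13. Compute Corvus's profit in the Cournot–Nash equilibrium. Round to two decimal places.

104.04

Yarrow's profit: π_Y = (76 - 3Q)q_Y - (3q_Y). Setting ∂π_Y/∂q_Y = 0: 73 - 6q_Y - 3(q_C) = 0.
Corvus's profit: π_C = (76 - 3Q)q_C - (13q_C). Setting ∂π_C/∂q_C = 0: 63 - 6q_C - 3(q_Y) = 0.
Best responses: q_Y = (73 - 3q_C)/6, q_C = (63 - 3q_Y)/6.
Substituting one into the other gives q_Y = 83/9 and q_C = 53/9.
Price P = 76 - 3·(136/9) = 92/3.
Corvus's profit: (92/3 - 13)·(53/9) = 104.0370.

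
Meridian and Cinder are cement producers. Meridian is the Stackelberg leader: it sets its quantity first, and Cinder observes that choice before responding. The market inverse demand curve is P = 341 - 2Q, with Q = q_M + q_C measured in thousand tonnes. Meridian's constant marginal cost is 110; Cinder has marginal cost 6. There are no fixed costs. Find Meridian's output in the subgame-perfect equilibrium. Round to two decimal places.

31.75

The follower Cinder best-responds to any q_M: π_C = (341 - 2Q)q_C - 6q_C.
∂π_C/∂q_C = 335 - 2q_M - 4q_C = 0 gives the reaction function q_C = (335 - 2q_M)/4.
The leader anticipates this reaction. Substituting into P = 341 - 2Q gives P = 347/2 - q_M, so π_M = (347/2 - q_M)q_M - 110q_M.
Maximising: ∂π_M/∂q_M = 127/2 - 2q_M = 0, giving q_M = 127/4.
Then q_C = (335 - 2·(127/4))/4 = 543/8.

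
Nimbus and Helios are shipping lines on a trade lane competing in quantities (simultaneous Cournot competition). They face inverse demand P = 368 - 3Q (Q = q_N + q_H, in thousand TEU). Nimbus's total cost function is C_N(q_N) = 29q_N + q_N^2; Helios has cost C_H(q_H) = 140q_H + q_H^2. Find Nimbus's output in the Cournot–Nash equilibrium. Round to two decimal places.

36.87

Nimbus's profit: π_N = (368 - 3Q)q_N - (29q_N + q_N²). Setting ∂π_N/∂q_N = 0: 339 - 8q_N - 3(q_H) = 0.
Helios's first-order condition: 228 - 8q_H - 3(q_N) = 0.
So q_N = (339 - 3q_H)/8 and q_H = (228 - 3q_N)/8.
Substituting one into the other gives q_N = 36.8727 and q_H = 807/55.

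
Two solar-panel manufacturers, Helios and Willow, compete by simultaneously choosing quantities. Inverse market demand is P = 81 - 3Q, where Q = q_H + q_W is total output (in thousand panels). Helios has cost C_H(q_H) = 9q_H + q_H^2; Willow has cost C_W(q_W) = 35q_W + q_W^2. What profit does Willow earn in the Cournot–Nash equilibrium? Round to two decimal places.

Helios's profit: π_H = (81 - 3Q)q_H - (9q_H + q_H²). Setting ∂π_H/∂q_H = 0: 72 - 8q_H - 3(q_W) = 0.
Willow's first-order condition: 46 - 8q_W - 3(q_H) = 0.
Rearranging gives the reaction functions q_H = (72 - 3q_W)/8 and q_W = (46 - 3q_H)/8.
Solving the pair: q_H = 438/55, q_W = 152/55.
Price P = 81 - 3·(118/11) = 537/11.
Willow's profit: (537/11)·(152/55) - 35·(152/55) - (152/55)² = 30.5507.

30.55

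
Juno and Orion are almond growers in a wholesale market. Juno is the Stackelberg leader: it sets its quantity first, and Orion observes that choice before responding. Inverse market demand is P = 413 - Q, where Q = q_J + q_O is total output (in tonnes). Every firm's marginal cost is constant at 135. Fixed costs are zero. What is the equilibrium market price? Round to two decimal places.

204.50

Solve by backward induction. Given q_J, the follower Orion maximises π_O = (413 - q_J - q_O)q_O - 135q_O.
Setting the follower's marginal profit to zero, 278 - q_J - 2q_O = 0, i.e. q_O = (278 - q_J)/2.
The leader anticipates this reaction. Substituting into P = 413 - Q gives P = 274 - (1/2)q_J, so π_J = (274 - (1/2)q_J)q_J - 135q_J.
Leader FOC: 139 - q_J = 0, so q_J = 139.
Then q_O = (278 - 139)/2 = 139/2.
Total output Q = 417/2, so price P = 413 - 417/2 = 409/2.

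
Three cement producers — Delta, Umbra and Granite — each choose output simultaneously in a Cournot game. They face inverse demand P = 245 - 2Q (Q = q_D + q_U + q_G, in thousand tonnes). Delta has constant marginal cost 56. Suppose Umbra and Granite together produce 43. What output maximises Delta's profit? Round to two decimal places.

With rivals' combined output fixed at 43, Delta's profit is π_D = (245 - 2·43 - 2q_D)q_D - (56q_D) = (159 - 2q_D)q_D - (56q_D).
∂π_D/∂q_D = 103 - 4q_D = 0, so q_D = 103/4.

25.75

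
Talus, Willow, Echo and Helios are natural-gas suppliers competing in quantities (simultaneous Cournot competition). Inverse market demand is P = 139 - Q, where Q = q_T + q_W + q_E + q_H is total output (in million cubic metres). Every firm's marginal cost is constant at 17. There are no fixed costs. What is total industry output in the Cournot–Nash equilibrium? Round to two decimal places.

A representative firm's profit is π_i = q_i(139 - Q) - 17q_i.
First-order condition (treating rivals' output as given): 122 - 2q_i - Σ_{j≠i} q_j = 0.
With identical firms every q_j equals q_i, so Σ_{j≠i} q_j = 3q_i and 122 = 5q_i, giving q_i = 122/5.
Total output Q = 122/5 + 122/5 + 122/5 + 122/5 = 488/5.

97.60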